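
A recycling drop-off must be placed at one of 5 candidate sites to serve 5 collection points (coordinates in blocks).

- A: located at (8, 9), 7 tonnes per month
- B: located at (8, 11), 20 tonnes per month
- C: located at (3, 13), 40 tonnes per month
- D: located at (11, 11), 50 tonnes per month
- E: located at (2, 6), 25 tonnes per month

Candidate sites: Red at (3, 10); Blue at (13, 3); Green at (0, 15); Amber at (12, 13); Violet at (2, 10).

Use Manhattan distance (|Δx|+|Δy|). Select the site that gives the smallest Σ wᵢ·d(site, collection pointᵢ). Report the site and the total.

Red, total 857 blocks

Total weighted distance at each candidate:
  Red (3, 10): total = 857
  Blue (13, 3): total = 1987
  Green (0, 15): total = 1563
  Amber (12, 13): total = 1111
  Violet (2, 10): total = 949
Minimum is at Red with total 857 blocks.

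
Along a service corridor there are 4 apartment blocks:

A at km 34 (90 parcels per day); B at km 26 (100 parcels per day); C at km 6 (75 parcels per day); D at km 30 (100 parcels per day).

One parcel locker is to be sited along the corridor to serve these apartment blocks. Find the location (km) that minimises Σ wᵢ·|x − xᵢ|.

For a sum of weighted absolute distances on a line, the optimum is the weighted median (not the mean). Total weight W = 365; half-weight = 182.5.
Sort by position and accumulate weight:
  km 6 (C, w=75) → cum 75
  km 26 (B, w=100) → cum 175
  km 30 (D, w=100) → cum 275  ≥ 182.5 → median here
  km 34 (A, w=90) → cum 365
Optimal location: km 30.

x = 30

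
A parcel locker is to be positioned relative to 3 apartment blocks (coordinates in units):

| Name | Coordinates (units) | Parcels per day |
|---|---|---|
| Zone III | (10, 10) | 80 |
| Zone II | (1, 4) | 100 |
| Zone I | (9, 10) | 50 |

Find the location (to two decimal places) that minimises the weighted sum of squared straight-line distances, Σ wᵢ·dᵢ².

The minimiser of Σwᵢ‖p−pᵢ‖² is the weighted centroid p* = (Σwᵢpᵢ)/(Σwᵢ).
Σwᵢ = 230.
Σwᵢxᵢ = 80·10 + 100·1 + 50·9 = 1350.
Σwᵢyᵢ = 80·10 + 100·4 + 50·10 = 1700.
x* = 1350/230 = 5.87, y* = 1700/230 = 7.39.

(5.87, 7.39)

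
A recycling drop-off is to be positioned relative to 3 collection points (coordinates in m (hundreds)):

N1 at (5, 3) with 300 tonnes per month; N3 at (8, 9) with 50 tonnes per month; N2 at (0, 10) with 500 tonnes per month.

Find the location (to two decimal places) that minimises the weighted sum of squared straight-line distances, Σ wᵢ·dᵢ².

The minimiser of Σwᵢ‖p−pᵢ‖² is the weighted centroid p* = (Σwᵢpᵢ)/(Σwᵢ).
Σwᵢ = 850.
Σwᵢxᵢ = 300·5 + 50·8 + 500·0 = 1900.
Σwᵢyᵢ = 300·3 + 50·9 + 500·10 = 6350.
x* = 1900/850 = 2.24, y* = 6350/850 = 7.47.

(2.24, 7.47)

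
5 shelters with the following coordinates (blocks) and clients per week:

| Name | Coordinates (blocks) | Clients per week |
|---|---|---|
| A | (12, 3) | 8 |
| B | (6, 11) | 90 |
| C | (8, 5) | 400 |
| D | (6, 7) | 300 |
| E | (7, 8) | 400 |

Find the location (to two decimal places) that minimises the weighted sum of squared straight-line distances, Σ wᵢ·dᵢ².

The minimiser of Σwᵢ‖p−pᵢ‖² is the weighted centroid p* = (Σwᵢpᵢ)/(Σwᵢ).
Σwᵢ = 1198.
Σwᵢxᵢ = 8·12 + 90·6 + 400·8 + 300·6 + 400·7 = 8436.
Σwᵢyᵢ = 8·3 + 90·11 + 400·5 + 300·7 + 400·8 = 8314.
x* = 8436/1198 = 7.04, y* = 8314/1198 = 6.94.

(7.04, 6.94)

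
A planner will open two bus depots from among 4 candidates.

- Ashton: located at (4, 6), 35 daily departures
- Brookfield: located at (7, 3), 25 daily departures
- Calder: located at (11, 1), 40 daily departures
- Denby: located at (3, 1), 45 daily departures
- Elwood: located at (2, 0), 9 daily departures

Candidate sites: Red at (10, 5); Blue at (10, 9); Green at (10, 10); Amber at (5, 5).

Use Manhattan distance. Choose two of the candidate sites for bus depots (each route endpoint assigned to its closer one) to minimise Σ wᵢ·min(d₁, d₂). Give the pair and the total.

{Red, Amber}, total 712

Evaluate every pair (each demand assigned to the nearer of the two):
  {Red, Amber}: total = 712
  {Blue, Amber}: total = 872
  {Green, Amber}: total = 912
  {Red, Blue}: total = 1182
  {Red, Green}: total = 1182
  {Blue, Green}: total = 1728
Best pair: {Red, Amber} with total 712.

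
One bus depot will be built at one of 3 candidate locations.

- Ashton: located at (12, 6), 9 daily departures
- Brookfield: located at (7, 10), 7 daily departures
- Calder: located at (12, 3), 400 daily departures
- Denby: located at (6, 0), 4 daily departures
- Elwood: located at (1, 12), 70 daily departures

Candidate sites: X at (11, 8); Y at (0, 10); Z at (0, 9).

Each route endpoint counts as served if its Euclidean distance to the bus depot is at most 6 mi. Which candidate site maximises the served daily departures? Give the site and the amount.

Coverage radius r = 6 mi; a point is covered iff (Δx)²+(Δy)² ≤ 6² = 36.
  X (11, 8): covers {Ashton, Brookfield, Calder} → 416
  Y (0, 10): covers {Elwood} → 70
  Z (0, 9): covers {Elwood} → 70
Maximum coverage at X: 416 daily departures.

X, covering 416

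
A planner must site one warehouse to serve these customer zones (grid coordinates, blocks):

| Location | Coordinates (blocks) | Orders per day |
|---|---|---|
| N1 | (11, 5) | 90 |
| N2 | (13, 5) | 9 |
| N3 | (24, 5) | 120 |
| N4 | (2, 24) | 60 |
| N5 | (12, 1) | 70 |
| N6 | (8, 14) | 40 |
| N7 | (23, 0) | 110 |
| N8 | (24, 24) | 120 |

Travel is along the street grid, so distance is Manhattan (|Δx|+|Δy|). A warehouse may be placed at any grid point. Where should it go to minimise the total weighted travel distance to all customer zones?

(23, 5)

Manhattan distance separates: Σwᵢ(|x−xᵢ|+|y−yᵢ|) = Σwᵢ|x−xᵢ| + Σwᵢ|y−yᵢ|, so x and y are optimised independently as 1-D weighted medians.
Total weight W = 619; half = 309.5.
x-coordinate, sorted with cumulative weight:
  x=2 (N4, w=60) cum 60
  x=8 (N6, w=40) cum 100
  x=11 (N1, w=90) cum 190
  x=12 (N5, w=70) cum 260
  x=13 (N2, w=9) cum 269
  x=23 (N7, w=110) cum 379  ← median
  x=24 (N3, w=120) cum 499
  x=24 (N8, w=120) cum 619
⇒ x* = 23
y-coordinate, sorted with cumulative weight:
  y=0 (N7, w=110) cum 110
  y=1 (N5, w=70) cum 180
  y=5 (N1, w=90) cum 270
  y=5 (N2, w=9) cum 279
  y=5 (N3, w=120) cum 399  ← median
  y=14 (N6, w=40) cum 439
  y=24 (N4, w=60) cum 499
  y=24 (N8, w=120) cum 619
⇒ y* = 5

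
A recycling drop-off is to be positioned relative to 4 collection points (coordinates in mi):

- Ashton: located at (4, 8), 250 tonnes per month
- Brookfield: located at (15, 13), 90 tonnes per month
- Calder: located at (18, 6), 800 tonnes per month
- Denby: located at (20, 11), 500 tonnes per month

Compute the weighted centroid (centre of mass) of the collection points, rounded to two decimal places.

The minimiser of Σwᵢ‖p−pᵢ‖² is the weighted centroid p* = (Σwᵢpᵢ)/(Σwᵢ).
Σwᵢ = 1640.
Σwᵢxᵢ = 250·4 + 90·15 + 800·18 + 500·20 = 26750.
Σwᵢyᵢ = 250·8 + 90·13 + 800·6 + 500·11 = 13470.
x* = 26750/1640 = 16.31, y* = 13470/1640 = 8.21.

(16.31, 8.21)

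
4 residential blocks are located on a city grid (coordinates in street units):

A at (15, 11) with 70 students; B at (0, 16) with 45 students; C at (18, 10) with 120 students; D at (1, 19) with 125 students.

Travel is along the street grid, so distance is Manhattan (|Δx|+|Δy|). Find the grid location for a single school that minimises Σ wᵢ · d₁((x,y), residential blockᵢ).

(15, 11)

Manhattan distance separates: Σwᵢ(|x−xᵢ|+|y−yᵢ|) = Σwᵢ|x−xᵢ| + Σwᵢ|y−yᵢ|, so x and y are optimised independently as 1-D weighted medians.
Total weight W = 360; half = 180.
x-coordinate, sorted with cumulative weight:
  x=0 (B, w=45) cum 45
  x=1 (D, w=125) cum 170
  x=15 (A, w=70) cum 240  ← median
  x=18 (C, w=120) cum 360
⇒ x* = 15
y-coordinate, sorted with cumulative weight:
  y=10 (C, w=120) cum 120
  y=11 (A, w=70) cum 190  ← median
  y=16 (B, w=45) cum 235
  y=19 (D, w=125) cum 360
⇒ y* = 11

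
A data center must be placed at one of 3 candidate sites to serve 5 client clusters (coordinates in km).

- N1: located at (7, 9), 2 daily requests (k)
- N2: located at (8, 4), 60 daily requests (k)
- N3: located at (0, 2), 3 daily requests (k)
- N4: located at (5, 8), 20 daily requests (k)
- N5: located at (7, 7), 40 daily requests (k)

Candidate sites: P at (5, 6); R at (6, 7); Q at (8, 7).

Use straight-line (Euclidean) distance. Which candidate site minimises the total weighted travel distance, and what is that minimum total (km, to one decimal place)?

Total weighted distance at each candidate:
  P (5, 6): total = 372.2
  R (6, 7): total = 312.5
  Q (8, 7): total = 316.0
Minimum is at R with total 312.5 km.

R, total 312.5 km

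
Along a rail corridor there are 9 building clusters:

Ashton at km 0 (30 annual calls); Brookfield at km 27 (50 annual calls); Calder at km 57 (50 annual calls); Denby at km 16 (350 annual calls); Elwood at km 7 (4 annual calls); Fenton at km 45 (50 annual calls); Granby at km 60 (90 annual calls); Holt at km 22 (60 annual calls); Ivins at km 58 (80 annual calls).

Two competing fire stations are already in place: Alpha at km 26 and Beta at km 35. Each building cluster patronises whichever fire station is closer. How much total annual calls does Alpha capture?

494

The indifferent point is the midpoint (26+35)/2 = 30.5; building clusters left of it (closer to Alpha at 26) go to Alpha, those right go to Beta.
  Ashton at 0 (w=30) → Alpha
  Elwood at 7 (w=4) → Alpha
  Denby at 16 (w=350) → Alpha
  Holt at 22 (w=60) → Alpha
  Brookfield at 27 (w=50) → Alpha
  Fenton at 45 (w=50) → Beta
  Calder at 57 (w=50) → Beta
  Ivins at 58 (w=80) → Beta
  Granby at 60 (w=90) → Beta
Alpha captures 494; Beta captures 270.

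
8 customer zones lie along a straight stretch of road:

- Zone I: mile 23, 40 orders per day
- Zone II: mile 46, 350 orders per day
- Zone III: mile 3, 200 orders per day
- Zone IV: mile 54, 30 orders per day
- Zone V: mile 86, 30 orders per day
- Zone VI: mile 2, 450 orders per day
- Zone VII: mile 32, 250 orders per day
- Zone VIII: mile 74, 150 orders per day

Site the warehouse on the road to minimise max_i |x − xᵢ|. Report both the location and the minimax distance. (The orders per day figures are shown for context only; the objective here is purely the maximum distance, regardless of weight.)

location 44, max distance 42

The 1-center on a line is the midpoint of the two extreme points: leftmost at 2, rightmost at 86.
Optimal location = (2 + 86)/2 = 44; maximum distance = (86 − 2)/2 = 42.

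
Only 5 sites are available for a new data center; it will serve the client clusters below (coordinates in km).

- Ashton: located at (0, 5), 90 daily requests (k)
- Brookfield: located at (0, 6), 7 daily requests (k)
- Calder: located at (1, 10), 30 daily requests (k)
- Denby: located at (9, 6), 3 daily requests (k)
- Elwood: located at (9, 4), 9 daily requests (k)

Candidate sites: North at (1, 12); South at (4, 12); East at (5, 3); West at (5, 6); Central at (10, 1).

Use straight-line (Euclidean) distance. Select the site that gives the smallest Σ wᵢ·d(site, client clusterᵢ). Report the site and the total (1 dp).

Total weighted distance at each candidate:
  North (1, 12): total = 870.8
  South (4, 12): total = 992.6
  East (5, 3): total = 819.5
  West (5, 6): total = 715.9
  Central (10, 1): total = 1473.2
Minimum is at West with total 715.9 km.

West, total 715.9 km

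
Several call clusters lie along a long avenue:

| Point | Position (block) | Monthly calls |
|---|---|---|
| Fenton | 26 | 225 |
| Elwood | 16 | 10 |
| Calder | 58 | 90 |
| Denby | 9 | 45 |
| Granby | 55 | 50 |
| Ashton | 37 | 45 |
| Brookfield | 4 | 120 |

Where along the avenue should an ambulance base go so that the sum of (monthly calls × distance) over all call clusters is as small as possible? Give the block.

For a sum of weighted absolute distances on a line, the optimum is the weighted median (not the mean). Total weight W = 585; half-weight = 292.5.
Sort by position and accumulate weight:
  block 4 (Brookfield, w=120) → cum 120
  block 9 (Denby, w=45) → cum 165
  block 16 (Elwood, w=10) → cum 175
  block 26 (Fenton, w=225) → cum 400  ≥ 292.5 → median here
  block 37 (Ashton, w=45) → cum 445
  block 55 (Granby, w=50) → cum 495
  block 58 (Calder, w=90) → cum 585
Optimal location: block 26.

x = 26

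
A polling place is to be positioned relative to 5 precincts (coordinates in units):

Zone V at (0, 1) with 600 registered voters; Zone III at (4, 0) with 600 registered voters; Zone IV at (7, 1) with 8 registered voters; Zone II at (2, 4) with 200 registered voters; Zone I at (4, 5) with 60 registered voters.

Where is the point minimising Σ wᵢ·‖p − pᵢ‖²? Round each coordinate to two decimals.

(2.11, 1.16)

The minimiser of Σwᵢ‖p−pᵢ‖² is the weighted centroid p* = (Σwᵢpᵢ)/(Σwᵢ).
Σwᵢ = 1468.
Σwᵢxᵢ = 600·0 + 600·4 + 8·7 + 200·2 + 60·4 = 3096.
Σwᵢyᵢ = 600·1 + 600·0 + 8·1 + 200·4 + 60·5 = 1708.
x* = 3096/1468 = 2.11, y* = 1708/1468 = 1.16.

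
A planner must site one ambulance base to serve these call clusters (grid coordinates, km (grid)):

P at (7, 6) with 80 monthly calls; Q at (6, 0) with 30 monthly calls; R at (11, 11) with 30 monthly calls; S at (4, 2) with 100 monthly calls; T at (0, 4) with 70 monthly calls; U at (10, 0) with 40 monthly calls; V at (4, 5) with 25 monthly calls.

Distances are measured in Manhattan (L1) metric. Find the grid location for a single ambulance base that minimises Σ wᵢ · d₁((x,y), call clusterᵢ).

(4, 4)

Manhattan distance separates: Σwᵢ(|x−xᵢ|+|y−yᵢ|) = Σwᵢ|x−xᵢ| + Σwᵢ|y−yᵢ|, so x and y are optimised independently as 1-D weighted medians.
Total weight W = 375; half = 187.5.
x-coordinate, sorted with cumulative weight:
  x=0 (T, w=70) cum 70
  x=4 (S, w=100) cum 170
  x=4 (V, w=25) cum 195  ← median
  x=6 (Q, w=30) cum 225
  x=7 (P, w=80) cum 305
  x=10 (U, w=40) cum 345
  x=11 (R, w=30) cum 375
⇒ x* = 4
y-coordinate, sorted with cumulative weight:
  y=0 (Q, w=30) cum 30
  y=0 (U, w=40) cum 70
  y=2 (S, w=100) cum 170
  y=4 (T, w=70) cum 240  ← median
  y=5 (V, w=25) cum 265
  y=6 (P, w=80) cum 345
  y=11 (R, w=30) cum 375
⇒ y* = 4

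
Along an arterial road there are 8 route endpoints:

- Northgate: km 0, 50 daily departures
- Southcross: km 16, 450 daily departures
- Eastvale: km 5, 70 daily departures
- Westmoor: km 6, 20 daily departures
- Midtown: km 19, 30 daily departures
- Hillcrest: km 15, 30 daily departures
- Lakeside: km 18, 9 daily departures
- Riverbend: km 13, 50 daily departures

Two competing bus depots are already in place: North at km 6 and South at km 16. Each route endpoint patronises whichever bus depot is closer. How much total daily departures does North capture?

140

The indifferent point is the midpoint (6+16)/2 = 11; route endpoints left of it (closer to North at 6) go to North, those right go to South.
  Northgate at 0 (w=50) → North
  Eastvale at 5 (w=70) → North
  Westmoor at 6 (w=20) → North
  Riverbend at 13 (w=50) → South
  Hillcrest at 15 (w=30) → South
  Southcross at 16 (w=450) → South
  Lakeside at 18 (w=9) → South
  Midtown at 19 (w=30) → South
North captures 140; South captures 569.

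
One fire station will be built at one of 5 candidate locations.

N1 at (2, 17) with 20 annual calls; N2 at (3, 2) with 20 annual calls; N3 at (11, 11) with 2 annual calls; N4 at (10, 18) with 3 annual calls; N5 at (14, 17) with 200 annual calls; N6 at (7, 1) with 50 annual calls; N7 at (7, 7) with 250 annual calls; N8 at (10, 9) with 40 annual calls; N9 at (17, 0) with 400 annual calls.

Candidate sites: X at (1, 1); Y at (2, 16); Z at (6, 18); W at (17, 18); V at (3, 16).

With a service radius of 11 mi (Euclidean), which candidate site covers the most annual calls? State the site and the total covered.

Coverage radius r = 11 mi; a point is covered iff (Δx)²+(Δy)² ≤ 11² = 121.
  X (1, 1): covers {N2, N6, N7} → 320
  Y (2, 16): covers {N1, N3, N4, N7, N8} → 315
  Z (6, 18): covers {N1, N3, N4, N5, N8} → 265
  W (17, 18): covers {N3, N4, N5} → 205
  V (3, 16): covers {N1, N3, N4, N7, N8} → 315
Maximum coverage at X: 320 annual calls.

X, covering 320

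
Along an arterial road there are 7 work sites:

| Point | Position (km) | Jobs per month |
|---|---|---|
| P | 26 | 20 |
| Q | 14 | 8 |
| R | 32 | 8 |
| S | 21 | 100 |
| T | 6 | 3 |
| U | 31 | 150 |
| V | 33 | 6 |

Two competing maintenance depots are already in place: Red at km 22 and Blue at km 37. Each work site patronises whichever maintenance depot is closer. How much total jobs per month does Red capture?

The indifferent point is the midpoint (22+37)/2 = 29.5; work sites left of it (closer to Red at 22) go to Red, those right go to Blue.
  T at 6 (w=3) → Red
  Q at 14 (w=8) → Red
  S at 21 (w=100) → Red
  P at 26 (w=20) → Red
  U at 31 (w=150) → Blue
  R at 32 (w=8) → Blue
  V at 33 (w=6) → Blue
Red captures 131; Blue captures 164.

131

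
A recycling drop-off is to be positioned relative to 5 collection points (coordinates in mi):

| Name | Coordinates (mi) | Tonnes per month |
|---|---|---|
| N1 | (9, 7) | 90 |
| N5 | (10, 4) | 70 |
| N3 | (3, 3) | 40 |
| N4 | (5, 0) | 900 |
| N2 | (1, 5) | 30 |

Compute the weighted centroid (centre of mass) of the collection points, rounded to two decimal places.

The minimiser of Σwᵢ‖p−pᵢ‖² is the weighted centroid p* = (Σwᵢpᵢ)/(Σwᵢ).
Σwᵢ = 1130.
Σwᵢxᵢ = 90·9 + 70·10 + 40·3 + 900·5 + 30·1 = 6160.
Σwᵢyᵢ = 90·7 + 70·4 + 40·3 + 900·0 + 30·5 = 1180.
x* = 6160/1130 = 5.45, y* = 1180/1130 = 1.04.

(5.45, 1.04)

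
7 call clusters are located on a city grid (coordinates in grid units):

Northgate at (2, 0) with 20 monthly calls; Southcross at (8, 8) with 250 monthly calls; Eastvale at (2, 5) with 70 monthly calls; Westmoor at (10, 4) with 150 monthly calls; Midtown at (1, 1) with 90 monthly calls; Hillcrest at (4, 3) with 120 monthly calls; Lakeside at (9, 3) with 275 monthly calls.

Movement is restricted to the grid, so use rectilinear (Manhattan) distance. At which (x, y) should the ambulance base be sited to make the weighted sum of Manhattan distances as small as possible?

(8, 3)

Manhattan distance separates: Σwᵢ(|x−xᵢ|+|y−yᵢ|) = Σwᵢ|x−xᵢ| + Σwᵢ|y−yᵢ|, so x and y are optimised independently as 1-D weighted medians.
Total weight W = 975; half = 487.5.
x-coordinate, sorted with cumulative weight:
  x=1 (Midtown, w=90) cum 90
  x=2 (Northgate, w=20) cum 110
  x=2 (Eastvale, w=70) cum 180
  x=4 (Hillcrest, w=120) cum 300
  x=8 (Southcross, w=250) cum 550  ← median
  x=9 (Lakeside, w=275) cum 825
  x=10 (Westmoor, w=150) cum 975
⇒ x* = 8
y-coordinate, sorted with cumulative weight:
  y=0 (Northgate, w=20) cum 20
  y=1 (Midtown, w=90) cum 110
  y=3 (Hillcrest, w=120) cum 230
  y=3 (Lakeside, w=275) cum 505  ← median
  y=4 (Westmoor, w=150) cum 655
  y=5 (Eastvale, w=70) cum 725
  y=8 (Southcross, w=250) cum 975
⇒ y* = 3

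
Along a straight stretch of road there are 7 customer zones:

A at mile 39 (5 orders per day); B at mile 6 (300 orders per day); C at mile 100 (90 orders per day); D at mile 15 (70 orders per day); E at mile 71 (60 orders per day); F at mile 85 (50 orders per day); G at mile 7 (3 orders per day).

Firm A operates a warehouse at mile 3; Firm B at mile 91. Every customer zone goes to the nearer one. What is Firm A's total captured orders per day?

378

The indifferent point is the midpoint (3+91)/2 = 47; customer zones left of it (closer to Firm A at 3) go to Firm A, those right go to Firm B.
  B at 6 (w=300) → Firm A
  G at 7 (w=3) → Firm A
  D at 15 (w=70) → Firm A
  A at 39 (w=5) → Firm A
  E at 71 (w=60) → Firm B
  F at 85 (w=50) → Firm B
  C at 100 (w=90) → Firm B
Firm A captures 378; Firm B captures 200.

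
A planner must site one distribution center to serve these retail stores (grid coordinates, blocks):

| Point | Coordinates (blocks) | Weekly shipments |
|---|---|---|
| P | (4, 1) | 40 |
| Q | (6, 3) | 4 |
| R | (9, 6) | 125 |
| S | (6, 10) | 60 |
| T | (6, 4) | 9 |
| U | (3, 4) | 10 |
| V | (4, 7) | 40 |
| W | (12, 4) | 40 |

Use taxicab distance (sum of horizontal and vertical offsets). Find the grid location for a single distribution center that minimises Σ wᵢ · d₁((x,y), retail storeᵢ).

(9, 6)

Manhattan distance separates: Σwᵢ(|x−xᵢ|+|y−yᵢ|) = Σwᵢ|x−xᵢ| + Σwᵢ|y−yᵢ|, so x and y are optimised independently as 1-D weighted medians.
Total weight W = 328; half = 164.
x-coordinate, sorted with cumulative weight:
  x=3 (U, w=10) cum 10
  x=4 (P, w=40) cum 50
  x=4 (V, w=40) cum 90
  x=6 (Q, w=4) cum 94
  x=6 (S, w=60) cum 154
  x=6 (T, w=9) cum 163
  x=9 (R, w=125) cum 288  ← median
  x=12 (W, w=40) cum 328
⇒ x* = 9
y-coordinate, sorted with cumulative weight:
  y=1 (P, w=40) cum 40
  y=3 (Q, w=4) cum 44
  y=4 (T, w=9) cum 53
  y=4 (U, w=10) cum 63
  y=4 (W, w=40) cum 103
  y=6 (R, w=125) cum 228  ← median
  y=7 (V, w=40) cum 268
  y=10 (S, w=60) cum 328
⇒ y* = 6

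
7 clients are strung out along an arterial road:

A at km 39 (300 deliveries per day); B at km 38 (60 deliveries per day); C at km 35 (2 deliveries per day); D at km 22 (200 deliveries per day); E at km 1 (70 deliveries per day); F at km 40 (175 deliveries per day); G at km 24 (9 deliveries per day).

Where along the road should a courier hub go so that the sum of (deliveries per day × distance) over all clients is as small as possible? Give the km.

x = 39

For a sum of weighted absolute distances on a line, the optimum is the weighted median (not the mean). Total weight W = 816; half-weight = 408.
Sort by position and accumulate weight:
  km 1 (E, w=70) → cum 70
  km 22 (D, w=200) → cum 270
  km 24 (G, w=9) → cum 279
  km 35 (C, w=2) → cum 281
  km 38 (B, w=60) → cum 341
  km 39 (A, w=300) → cum 641  ≥ 408 → median here
  km 40 (F, w=175) → cum 816
Optimal location: km 39.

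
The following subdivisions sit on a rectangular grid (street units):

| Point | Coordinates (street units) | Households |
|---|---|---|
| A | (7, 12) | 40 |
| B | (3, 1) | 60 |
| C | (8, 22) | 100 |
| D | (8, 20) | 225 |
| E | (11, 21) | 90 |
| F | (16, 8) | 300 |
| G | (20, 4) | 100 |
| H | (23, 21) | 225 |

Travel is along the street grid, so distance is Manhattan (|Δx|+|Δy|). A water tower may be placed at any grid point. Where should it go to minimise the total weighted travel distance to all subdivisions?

Manhattan distance separates: Σwᵢ(|x−xᵢ|+|y−yᵢ|) = Σwᵢ|x−xᵢ| + Σwᵢ|y−yᵢ|, so x and y are optimised independently as 1-D weighted medians.
Total weight W = 1140; half = 570.
x-coordinate, sorted with cumulative weight:
  x=3 (B, w=60) cum 60
  x=7 (A, w=40) cum 100
  x=8 (C, w=100) cum 200
  x=8 (D, w=225) cum 425
  x=11 (E, w=90) cum 515
  x=16 (F, w=300) cum 815  ← median
  x=20 (G, w=100) cum 915
  x=23 (H, w=225) cum 1140
⇒ x* = 16
y-coordinate, sorted with cumulative weight:
  y=1 (B, w=60) cum 60
  y=4 (G, w=100) cum 160
  y=8 (F, w=300) cum 460
  y=12 (A, w=40) cum 500
  y=20 (D, w=225) cum 725  ← median
  y=21 (E, w=90) cum 815
  y=21 (H, w=225) cum 1040
  y=22 (C, w=100) cum 1140
⇒ y* = 20

(16, 20)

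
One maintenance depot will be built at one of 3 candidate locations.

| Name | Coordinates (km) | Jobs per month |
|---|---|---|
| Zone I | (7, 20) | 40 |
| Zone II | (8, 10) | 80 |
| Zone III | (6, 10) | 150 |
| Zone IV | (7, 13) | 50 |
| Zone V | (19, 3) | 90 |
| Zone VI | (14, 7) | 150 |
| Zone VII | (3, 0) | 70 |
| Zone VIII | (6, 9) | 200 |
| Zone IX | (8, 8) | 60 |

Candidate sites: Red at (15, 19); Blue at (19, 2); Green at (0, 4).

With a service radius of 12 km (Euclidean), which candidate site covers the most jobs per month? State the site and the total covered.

Coverage radius r = 12 km; a point is covered iff (Δx)²+(Δy)² ≤ 12² = 144.
  Red (15, 19): covers {Zone I, Zone II, Zone IV} → 170
  Blue (19, 2): covers {Zone V, Zone VI} → 240
  Green (0, 4): covers {Zone II, Zone III, Zone IV, Zone VII, Zone VIII, Zone IX} → 610
Maximum coverage at Green: 610 jobs per month.

Green, covering 610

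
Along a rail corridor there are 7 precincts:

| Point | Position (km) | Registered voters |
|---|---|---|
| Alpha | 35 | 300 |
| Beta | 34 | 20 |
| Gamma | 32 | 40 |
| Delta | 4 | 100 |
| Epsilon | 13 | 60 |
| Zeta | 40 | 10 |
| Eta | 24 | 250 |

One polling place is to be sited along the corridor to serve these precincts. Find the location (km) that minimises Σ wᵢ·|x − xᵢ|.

x = 24

For a sum of weighted absolute distances on a line, the optimum is the weighted median (not the mean). Total weight W = 780; half-weight = 390.
Sort by position and accumulate weight:
  km 4 (Delta, w=100) → cum 100
  km 13 (Epsilon, w=60) → cum 160
  km 24 (Eta, w=250) → cum 410  ≥ 390 → median here
  km 32 (Gamma, w=40) → cum 450
  km 34 (Beta, w=20) → cum 470
  km 35 (Alpha, w=300) → cum 770
  km 40 (Zeta, w=10) → cum 780
Optimal location: km 24.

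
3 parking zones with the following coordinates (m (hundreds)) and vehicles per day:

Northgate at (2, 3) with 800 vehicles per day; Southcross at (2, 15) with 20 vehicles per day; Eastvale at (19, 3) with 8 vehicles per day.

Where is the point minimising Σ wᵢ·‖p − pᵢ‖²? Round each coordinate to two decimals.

The minimiser of Σwᵢ‖p−pᵢ‖² is the weighted centroid p* = (Σwᵢpᵢ)/(Σwᵢ).
Σwᵢ = 828.
Σwᵢxᵢ = 800·2 + 20·2 + 8·19 = 1792.
Σwᵢyᵢ = 800·3 + 20·15 + 8·3 = 2724.
x* = 1792/828 = 2.16, y* = 2724/828 = 3.29.

(2.16, 3.29)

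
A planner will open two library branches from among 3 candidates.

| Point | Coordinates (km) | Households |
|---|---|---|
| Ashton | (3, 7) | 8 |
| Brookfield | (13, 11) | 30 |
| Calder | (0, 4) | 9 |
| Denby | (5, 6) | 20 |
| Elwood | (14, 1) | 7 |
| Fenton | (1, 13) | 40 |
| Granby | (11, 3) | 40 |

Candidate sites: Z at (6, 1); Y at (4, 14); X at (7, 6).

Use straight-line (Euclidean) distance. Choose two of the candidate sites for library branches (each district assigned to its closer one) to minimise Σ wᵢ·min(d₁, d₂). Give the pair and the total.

Evaluate every pair (each demand assigned to the nearer of the two):
  {Y, X}: total = 759.5
  {Z, Y}: total = 898.5
  {Z, X}: total = 992.4
Best pair: {Y, X} with total 759.5.

{Y, X}, total 759.5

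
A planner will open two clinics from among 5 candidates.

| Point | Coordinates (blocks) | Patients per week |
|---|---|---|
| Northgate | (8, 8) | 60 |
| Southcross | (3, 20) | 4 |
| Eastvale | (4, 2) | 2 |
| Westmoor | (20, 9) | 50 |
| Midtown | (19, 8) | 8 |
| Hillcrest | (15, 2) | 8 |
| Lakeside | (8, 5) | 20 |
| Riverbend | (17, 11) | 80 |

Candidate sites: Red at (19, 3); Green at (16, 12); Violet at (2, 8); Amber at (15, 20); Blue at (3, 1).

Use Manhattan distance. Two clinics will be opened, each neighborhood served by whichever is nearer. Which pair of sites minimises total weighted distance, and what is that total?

{Green, Violet}, total 1262

Evaluate every pair (each demand assigned to the nearer of the two):
  {Green, Violet}: total = 1262
  {Green, Blue}: total = 1634
  {Red, Green}: total = 1686
  {Green, Amber}: total = 1766
  {Red, Violet}: total = 1838
  {Red, Blue}: total = 2210
  {Red, Amber}: total = 2530
  {Violet, Amber}: total = 2556
  {Amber, Blue}: total = 2864
  {Violet, Blue}: total = 3226
Best pair: {Green, Violet} with total 1262.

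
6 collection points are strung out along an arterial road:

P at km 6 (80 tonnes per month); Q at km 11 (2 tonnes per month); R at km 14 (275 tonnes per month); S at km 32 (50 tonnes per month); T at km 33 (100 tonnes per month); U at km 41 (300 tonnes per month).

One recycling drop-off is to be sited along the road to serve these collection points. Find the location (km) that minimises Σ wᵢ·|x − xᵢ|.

For a sum of weighted absolute distances on a line, the optimum is the weighted median (not the mean). Total weight W = 807; half-weight = 403.5.
Sort by position and accumulate weight:
  km 6 (P, w=80) → cum 80
  km 11 (Q, w=2) → cum 82
  km 14 (R, w=275) → cum 357
  km 32 (S, w=50) → cum 407  ≥ 403.5 → median here
  km 33 (T, w=100) → cum 507
  km 41 (U, w=300) → cum 807
Optimal location: km 32.

x = 32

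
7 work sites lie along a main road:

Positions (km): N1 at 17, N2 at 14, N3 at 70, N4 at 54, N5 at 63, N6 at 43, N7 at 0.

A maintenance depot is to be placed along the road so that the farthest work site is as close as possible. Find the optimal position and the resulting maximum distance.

The 1-center on a line is the midpoint of the two extreme points: leftmost at 0, rightmost at 70.
Optimal location = (0 + 70)/2 = 35; maximum distance = (70 − 0)/2 = 35.

location 35, max distance 35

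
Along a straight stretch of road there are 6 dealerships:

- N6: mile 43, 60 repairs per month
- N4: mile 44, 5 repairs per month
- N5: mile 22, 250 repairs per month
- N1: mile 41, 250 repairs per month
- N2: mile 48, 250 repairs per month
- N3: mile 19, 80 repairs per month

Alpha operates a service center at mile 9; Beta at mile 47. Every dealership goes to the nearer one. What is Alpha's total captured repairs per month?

The indifferent point is the midpoint (9+47)/2 = 28; dealerships left of it (closer to Alpha at 9) go to Alpha, those right go to Beta.
  N3 at 19 (w=80) → Alpha
  N5 at 22 (w=250) → Alpha
  N1 at 41 (w=250) → Beta
  N6 at 43 (w=60) → Beta
  N4 at 44 (w=5) → Beta
  N2 at 48 (w=250) → Beta
Alpha captures 330; Beta captures 565.

330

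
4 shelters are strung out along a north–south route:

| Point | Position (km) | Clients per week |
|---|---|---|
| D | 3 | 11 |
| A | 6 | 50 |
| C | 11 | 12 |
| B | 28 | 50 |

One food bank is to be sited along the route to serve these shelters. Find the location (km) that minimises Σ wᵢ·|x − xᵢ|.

x = 11

For a sum of weighted absolute distances on a line, the optimum is the weighted median (not the mean). Total weight W = 123; half-weight = 61.5.
Sort by position and accumulate weight:
  km 3 (D, w=11) → cum 11
  km 6 (A, w=50) → cum 61
  km 11 (C, w=12) → cum 73  ≥ 61.5 → median here
  km 28 (B, w=50) → cum 123
Optimal location: km 11.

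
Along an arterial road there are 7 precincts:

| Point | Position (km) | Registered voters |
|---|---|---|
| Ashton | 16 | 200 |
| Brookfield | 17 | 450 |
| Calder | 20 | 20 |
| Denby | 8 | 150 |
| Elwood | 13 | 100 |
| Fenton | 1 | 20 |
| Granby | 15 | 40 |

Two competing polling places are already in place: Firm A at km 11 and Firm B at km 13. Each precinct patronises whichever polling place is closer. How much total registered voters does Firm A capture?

170

The indifferent point is the midpoint (11+13)/2 = 12; precincts left of it (closer to Firm A at 11) go to Firm A, those right go to Firm B.
  Fenton at 1 (w=20) → Firm A
  Denby at 8 (w=150) → Firm A
  Elwood at 13 (w=100) → Firm B
  Granby at 15 (w=40) → Firm B
  Ashton at 16 (w=200) → Firm B
  Brookfield at 17 (w=450) → Firm B
  Calder at 20 (w=20) → Firm B
Firm A captures 170; Firm B captures 810.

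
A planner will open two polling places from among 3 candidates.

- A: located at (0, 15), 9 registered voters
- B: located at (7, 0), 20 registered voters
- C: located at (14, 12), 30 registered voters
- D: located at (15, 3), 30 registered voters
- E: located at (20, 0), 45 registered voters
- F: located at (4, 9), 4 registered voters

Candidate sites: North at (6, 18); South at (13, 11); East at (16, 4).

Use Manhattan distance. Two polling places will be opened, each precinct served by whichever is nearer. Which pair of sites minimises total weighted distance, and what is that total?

{South, East}, total 937

Evaluate every pair (each demand assigned to the nearer of the two):
  {South, East}: total = 937
  {North, East}: total = 1105
  {North, South}: total = 1635
Best pair: {South, East} with total 937.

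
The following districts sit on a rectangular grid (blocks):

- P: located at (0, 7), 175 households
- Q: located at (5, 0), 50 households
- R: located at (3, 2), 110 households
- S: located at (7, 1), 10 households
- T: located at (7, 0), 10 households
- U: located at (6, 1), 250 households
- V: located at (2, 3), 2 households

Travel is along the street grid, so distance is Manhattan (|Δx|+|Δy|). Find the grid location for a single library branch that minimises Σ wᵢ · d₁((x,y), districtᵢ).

Manhattan distance separates: Σwᵢ(|x−xᵢ|+|y−yᵢ|) = Σwᵢ|x−xᵢ| + Σwᵢ|y−yᵢ|, so x and y are optimised independently as 1-D weighted medians.
Total weight W = 607; half = 303.5.
x-coordinate, sorted with cumulative weight:
  x=0 (P, w=175) cum 175
  x=2 (V, w=2) cum 177
  x=3 (R, w=110) cum 287
  x=5 (Q, w=50) cum 337  ← median
  x=6 (U, w=250) cum 587
  x=7 (S, w=10) cum 597
  x=7 (T, w=10) cum 607
⇒ x* = 5
y-coordinate, sorted with cumulative weight:
  y=0 (Q, w=50) cum 50
  y=0 (T, w=10) cum 60
  y=1 (S, w=10) cum 70
  y=1 (U, w=250) cum 320  ← median
  y=2 (R, w=110) cum 430
  y=3 (V, w=2) cum 432
  y=7 (P, w=175) cum 607
⇒ y* = 1

(5, 1)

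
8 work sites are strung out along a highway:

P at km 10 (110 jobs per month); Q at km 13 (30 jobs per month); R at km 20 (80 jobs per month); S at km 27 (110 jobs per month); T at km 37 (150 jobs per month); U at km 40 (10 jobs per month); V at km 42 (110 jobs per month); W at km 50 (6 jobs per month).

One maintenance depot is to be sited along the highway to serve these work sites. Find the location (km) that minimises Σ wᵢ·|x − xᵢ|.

x = 27

For a sum of weighted absolute distances on a line, the optimum is the weighted median (not the mean). Total weight W = 606; half-weight = 303.
Sort by position and accumulate weight:
  km 10 (P, w=110) → cum 110
  km 13 (Q, w=30) → cum 140
  km 20 (R, w=80) → cum 220
  km 27 (S, w=110) → cum 330  ≥ 303 → median here
  km 37 (T, w=150) → cum 480
  km 40 (U, w=10) → cum 490
  km 42 (V, w=110) → cum 600
  km 50 (W, w=6) → cum 606
Optimal location: km 27.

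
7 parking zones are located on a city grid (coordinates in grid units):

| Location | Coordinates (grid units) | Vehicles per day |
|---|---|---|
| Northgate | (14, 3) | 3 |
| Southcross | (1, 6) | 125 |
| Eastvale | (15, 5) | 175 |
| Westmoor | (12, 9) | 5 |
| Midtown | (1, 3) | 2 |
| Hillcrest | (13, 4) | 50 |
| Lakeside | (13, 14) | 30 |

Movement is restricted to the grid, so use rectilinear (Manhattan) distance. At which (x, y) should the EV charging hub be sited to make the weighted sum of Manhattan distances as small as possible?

Manhattan distance separates: Σwᵢ(|x−xᵢ|+|y−yᵢ|) = Σwᵢ|x−xᵢ| + Σwᵢ|y−yᵢ|, so x and y are optimised independently as 1-D weighted medians.
Total weight W = 390; half = 195.
x-coordinate, sorted with cumulative weight:
  x=1 (Southcross, w=125) cum 125
  x=1 (Midtown, w=2) cum 127
  x=12 (Westmoor, w=5) cum 132
  x=13 (Hillcrest, w=50) cum 182
  x=13 (Lakeside, w=30) cum 212  ← median
  x=14 (Northgate, w=3) cum 215
  x=15 (Eastvale, w=175) cum 390
⇒ x* = 13
y-coordinate, sorted with cumulative weight:
  y=3 (Northgate, w=3) cum 3
  y=3 (Midtown, w=2) cum 5
  y=4 (Hillcrest, w=50) cum 55
  y=5 (Eastvale, w=175) cum 230  ← median
  y=6 (Southcross, w=125) cum 355
  y=9 (Westmoor, w=5) cum 360
  y=14 (Lakeside, w=30) cum 390
⇒ y* = 5

(13, 5)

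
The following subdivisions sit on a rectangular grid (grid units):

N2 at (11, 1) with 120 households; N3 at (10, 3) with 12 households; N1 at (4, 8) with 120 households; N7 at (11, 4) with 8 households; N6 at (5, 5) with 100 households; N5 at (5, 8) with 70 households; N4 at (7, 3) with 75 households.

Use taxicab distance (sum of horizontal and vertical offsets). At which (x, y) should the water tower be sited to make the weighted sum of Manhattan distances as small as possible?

(5, 5)

Manhattan distance separates: Σwᵢ(|x−xᵢ|+|y−yᵢ|) = Σwᵢ|x−xᵢ| + Σwᵢ|y−yᵢ|, so x and y are optimised independently as 1-D weighted medians.
Total weight W = 505; half = 252.5.
x-coordinate, sorted with cumulative weight:
  x=4 (N1, w=120) cum 120
  x=5 (N6, w=100) cum 220
  x=5 (N5, w=70) cum 290  ← median
  x=7 (N4, w=75) cum 365
  x=10 (N3, w=12) cum 377
  x=11 (N2, w=120) cum 497
  x=11 (N7, w=8) cum 505
⇒ x* = 5
y-coordinate, sorted with cumulative weight:
  y=1 (N2, w=120) cum 120
  y=3 (N3, w=12) cum 132
  y=3 (N4, w=75) cum 207
  y=4 (N7, w=8) cum 215
  y=5 (N6, w=100) cum 315  ← median
  y=8 (N1, w=120) cum 435
  y=8 (N5, w=70) cum 505
⇒ y* = 5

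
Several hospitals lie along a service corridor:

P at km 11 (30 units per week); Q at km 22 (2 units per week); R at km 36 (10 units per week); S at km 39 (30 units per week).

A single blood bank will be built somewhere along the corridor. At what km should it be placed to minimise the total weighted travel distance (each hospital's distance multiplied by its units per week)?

x = 36

For a sum of weighted absolute distances on a line, the optimum is the weighted median (not the mean). Total weight W = 72; half-weight = 36.
Sort by position and accumulate weight:
  km 11 (P, w=30) → cum 30
  km 22 (Q, w=2) → cum 32
  km 36 (R, w=10) → cum 42  ≥ 36 → median here
  km 39 (S, w=30) → cum 72
Optimal location: km 36.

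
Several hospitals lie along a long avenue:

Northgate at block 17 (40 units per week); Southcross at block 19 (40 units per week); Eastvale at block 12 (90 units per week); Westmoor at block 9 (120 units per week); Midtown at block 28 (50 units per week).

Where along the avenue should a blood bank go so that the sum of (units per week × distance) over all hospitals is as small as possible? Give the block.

For a sum of weighted absolute distances on a line, the optimum is the weighted median (not the mean). Total weight W = 340; half-weight = 170.
Sort by position and accumulate weight:
  block 9 (Westmoor, w=120) → cum 120
  block 12 (Eastvale, w=90) → cum 210  ≥ 170 → median here
  block 17 (Northgate, w=40) → cum 250
  block 19 (Southcross, w=40) → cum 290
  block 28 (Midtown, w=50) → cum 340
Optimal location: block 12.

x = 12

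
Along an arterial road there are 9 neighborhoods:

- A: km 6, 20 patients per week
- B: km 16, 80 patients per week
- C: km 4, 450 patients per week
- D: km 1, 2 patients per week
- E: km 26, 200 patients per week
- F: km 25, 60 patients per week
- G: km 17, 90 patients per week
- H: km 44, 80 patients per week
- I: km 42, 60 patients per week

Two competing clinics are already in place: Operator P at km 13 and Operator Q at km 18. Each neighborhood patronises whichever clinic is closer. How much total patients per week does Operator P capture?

The indifferent point is the midpoint (13+18)/2 = 15.5; neighborhoods left of it (closer to Operator P at 13) go to Operator P, those right go to Operator Q.
  D at 1 (w=2) → Operator P
  C at 4 (w=450) → Operator P
  A at 6 (w=20) → Operator P
  B at 16 (w=80) → Operator Q
  G at 17 (w=90) → Operator Q
  F at 25 (w=60) → Operator Q
  E at 26 (w=200) → Operator Q
  I at 42 (w=60) → Operator Q
  H at 44 (w=80) → Operator Q
Operator P captures 472; Operator Q captures 570.

472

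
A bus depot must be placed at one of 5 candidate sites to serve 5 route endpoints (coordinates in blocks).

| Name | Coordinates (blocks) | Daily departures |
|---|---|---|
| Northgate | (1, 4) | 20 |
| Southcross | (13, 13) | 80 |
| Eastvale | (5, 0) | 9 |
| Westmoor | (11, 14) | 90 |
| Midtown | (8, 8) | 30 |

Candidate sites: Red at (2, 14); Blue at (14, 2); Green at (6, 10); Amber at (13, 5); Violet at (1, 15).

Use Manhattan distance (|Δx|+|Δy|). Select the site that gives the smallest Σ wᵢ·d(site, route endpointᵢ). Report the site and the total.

Total weighted distance at each candidate:
  Red (2, 14): total = 2503
  Blue (14, 2): total = 3069
  Green (6, 10): total = 2049
  Amber (13, 5): total = 2247
  Violet (1, 15): total = 2921
Minimum is at Green with total 2049 blocks.

Green, total 2049 blocks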